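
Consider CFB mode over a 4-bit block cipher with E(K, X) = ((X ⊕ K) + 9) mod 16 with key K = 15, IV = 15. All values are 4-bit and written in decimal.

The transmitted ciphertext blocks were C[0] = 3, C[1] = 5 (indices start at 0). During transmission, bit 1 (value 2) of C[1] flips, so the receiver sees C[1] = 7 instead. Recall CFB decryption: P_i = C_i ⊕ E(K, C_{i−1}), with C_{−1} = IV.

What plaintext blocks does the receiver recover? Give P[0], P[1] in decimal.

Only C[1] changed, to 7. In CFB, a change in C_i flips the same bit in P_i and garbles P_{i+1}. Decrypting the received ciphertext:
P[0]: E(K, 15) = 9; 3 ⊕ 9 = 10.
P[1]: E(K, 3) = 5; 7 ⊕ 5 = 2.
Blocks that differ from the original plaintext: P[1].

P[0] = 10, P[1] = 2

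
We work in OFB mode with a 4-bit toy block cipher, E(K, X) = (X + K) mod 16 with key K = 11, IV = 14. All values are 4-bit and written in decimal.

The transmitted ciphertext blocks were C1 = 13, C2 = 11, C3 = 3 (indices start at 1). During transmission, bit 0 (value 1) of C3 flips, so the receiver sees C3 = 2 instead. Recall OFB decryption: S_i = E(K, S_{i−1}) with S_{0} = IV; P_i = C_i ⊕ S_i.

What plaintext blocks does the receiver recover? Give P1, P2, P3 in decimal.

P1 = 4, P2 = 15, P3 = 13

Only C3 changed, to 2. In OFB, a change in C_i flips the same bit in P_i only; the keystream is unaffected. Decrypting the received ciphertext:
P1: S = E(K, 14) = 9; 13 ⊕ 9 = 4.
P2: S = E(K, 9) = 4; 11 ⊕ 4 = 15.
P3: S = E(K, 4) = 15; 2 ⊕ 15 = 13.
Blocks that differ from the original plaintext: P3.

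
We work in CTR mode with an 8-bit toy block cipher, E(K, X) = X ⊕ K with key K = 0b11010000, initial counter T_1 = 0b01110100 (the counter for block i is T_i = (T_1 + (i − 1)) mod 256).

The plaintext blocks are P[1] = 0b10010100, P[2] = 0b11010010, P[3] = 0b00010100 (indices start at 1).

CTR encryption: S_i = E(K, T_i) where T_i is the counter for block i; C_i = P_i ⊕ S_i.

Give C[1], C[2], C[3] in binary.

C[1] = 0b00110000, C[2] = 0b01110111, C[3] = 0b10110010

C[1]: T = 0b01110100, S = E(K, T) = 0b10100100; 0b10010100 ⊕ 0b10100100 = 0b00110000.
C[2]: T = 0b01110101, S = E(K, T) = 0b10100101; 0b11010010 ⊕ 0b10100101 = 0b01110111.
C[3]: T = 0b01110110, S = E(K, T) = 0b10100110; 0b00010100 ⊕ 0b10100110 = 0b10110010.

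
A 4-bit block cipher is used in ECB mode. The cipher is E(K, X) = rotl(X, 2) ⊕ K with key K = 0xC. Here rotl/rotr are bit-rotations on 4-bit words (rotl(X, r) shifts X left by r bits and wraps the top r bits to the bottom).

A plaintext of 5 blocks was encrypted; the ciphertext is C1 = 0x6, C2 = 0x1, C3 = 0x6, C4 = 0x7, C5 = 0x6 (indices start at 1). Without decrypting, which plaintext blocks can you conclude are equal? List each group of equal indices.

P1 = P3 = P5

ECB encrypts each block independently with the same key, so equal ciphertext blocks imply equal plaintext blocks.
C1 = C3 = C5 = 0x6, so P1 = P3 = P5.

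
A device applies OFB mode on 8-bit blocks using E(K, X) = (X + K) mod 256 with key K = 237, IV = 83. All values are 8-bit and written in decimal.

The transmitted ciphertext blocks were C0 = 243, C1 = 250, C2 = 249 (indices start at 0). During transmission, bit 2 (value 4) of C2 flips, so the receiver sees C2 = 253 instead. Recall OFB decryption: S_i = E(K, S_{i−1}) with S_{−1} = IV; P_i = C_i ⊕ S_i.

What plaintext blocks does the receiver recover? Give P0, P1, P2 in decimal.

P0 = 179, P1 = 215, P2 = 231

Only C2 changed, to 253. In OFB, a change in C_i flips the same bit in P_i only; the keystream is unaffected. Decrypting the received ciphertext:
P0: S = E(K, 83) = 64; 243 ⊕ 64 = 179.
P1: S = E(K, 64) = 45; 250 ⊕ 45 = 215.
P2: S = E(K, 45) = 26; 253 ⊕ 26 = 231.
Blocks that differ from the original plaintext: P2.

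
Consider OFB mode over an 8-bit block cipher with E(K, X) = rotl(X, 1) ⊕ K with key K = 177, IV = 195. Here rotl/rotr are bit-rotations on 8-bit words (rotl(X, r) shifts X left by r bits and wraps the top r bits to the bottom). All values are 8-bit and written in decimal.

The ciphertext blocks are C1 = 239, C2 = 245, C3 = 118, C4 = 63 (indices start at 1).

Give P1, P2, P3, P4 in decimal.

P1 = 217, P2 = 40, P3 = 124, P4 = 154

OFB decryption: S_i = E(K, S_{i−1}) with S_{0} = IV; P_i = C_i ⊕ S_i.
P1: S = E(K, 195) = 54; 239 ⊕ 54 = 217.
P2: S = E(K, 54) = 221; 245 ⊕ 221 = 40.
P3: S = E(K, 221) = 10; 118 ⊕ 10 = 124.
P4: S = E(K, 10) = 165; 63 ⊕ 165 = 154.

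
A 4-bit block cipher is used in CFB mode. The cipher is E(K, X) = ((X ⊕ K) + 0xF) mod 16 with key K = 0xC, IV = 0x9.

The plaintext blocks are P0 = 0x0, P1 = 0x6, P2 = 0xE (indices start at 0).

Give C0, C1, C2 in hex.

C0 = 0x4, C1 = 0x1, C2 = 0x2

CFB encryption: C_i = P_i ⊕ E(K, C_{i−1}), with C_{−1} = IV.
C0: E(K, 0x9) = 0x4; 0x0 ⊕ 0x4 = 0x4.
C1: E(K, 0x4) = 0x7; 0x6 ⊕ 0x7 = 0x1.
C2: E(K, 0x1) = 0xC; 0xE ⊕ 0xC = 0x2.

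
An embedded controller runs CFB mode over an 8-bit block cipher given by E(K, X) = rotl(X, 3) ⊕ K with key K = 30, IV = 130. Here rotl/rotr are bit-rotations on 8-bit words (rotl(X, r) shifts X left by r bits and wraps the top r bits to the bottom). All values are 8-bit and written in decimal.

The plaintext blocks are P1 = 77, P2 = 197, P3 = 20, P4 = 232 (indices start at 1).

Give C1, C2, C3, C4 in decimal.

CFB encryption: C_i = P_i ⊕ E(K, C_{i−1}), with C_{0} = IV.
C1: E(K, 130) = 10; 77 ⊕ 10 = 71.
C2: E(K, 71) = 36; 197 ⊕ 36 = 225.
C3: E(K, 225) = 17; 20 ⊕ 17 = 5.
C4: E(K, 5) = 54; 232 ⊕ 54 = 222.

C1 = 71, C2 = 225, C3 = 5, C4 = 222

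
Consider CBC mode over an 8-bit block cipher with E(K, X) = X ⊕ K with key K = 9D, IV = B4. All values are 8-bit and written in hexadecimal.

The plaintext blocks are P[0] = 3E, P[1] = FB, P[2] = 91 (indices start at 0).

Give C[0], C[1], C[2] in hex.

CBC encryption: C_i = E(K, P_i ⊕ C_{i−1}), with C_{−1} = IV.
C[0]: P[0] ⊕ B4 = 8A; E(K, 8A) = 17.
C[1]: P[1] ⊕ 17 = EC; E(K, EC) = 71.
C[2]: P[2] ⊕ 71 = E0; E(K, E0) = 7D.

C[0] = 17, C[1] = 71, C[2] = 7D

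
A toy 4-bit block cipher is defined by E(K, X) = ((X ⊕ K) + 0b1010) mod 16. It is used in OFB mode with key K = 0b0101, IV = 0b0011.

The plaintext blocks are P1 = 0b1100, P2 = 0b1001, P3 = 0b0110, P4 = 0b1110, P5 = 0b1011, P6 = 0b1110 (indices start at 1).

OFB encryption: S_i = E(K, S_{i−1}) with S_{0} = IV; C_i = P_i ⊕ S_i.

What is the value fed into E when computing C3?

C1: S = E(K, 0b0011) = 0b0000; 0b1100 ⊕ 0b0000 = 0b1100.
C2: S = E(K, 0b0000) = 0b1111; 0b1001 ⊕ 0b1111 = 0b0110.
C3: S = E(K, 0b1111) = 0b0100; 0b0110 ⊕ 0b0100 = 0b0010.
So the input to E for block 3 is 0b1111.

0b1111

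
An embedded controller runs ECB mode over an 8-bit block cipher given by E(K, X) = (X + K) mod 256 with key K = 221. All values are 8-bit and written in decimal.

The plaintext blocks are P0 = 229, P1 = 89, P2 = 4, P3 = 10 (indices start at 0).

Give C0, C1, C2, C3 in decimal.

ECB encryption: C_i = E(K, P_i).
C0: E(K, 229) = 194.
C1: E(K, 89) = 54.
C2: E(K, 4) = 225.
C3: E(K, 10) = 231.

C0 = 194, C1 = 54, C2 = 225, C3 = 231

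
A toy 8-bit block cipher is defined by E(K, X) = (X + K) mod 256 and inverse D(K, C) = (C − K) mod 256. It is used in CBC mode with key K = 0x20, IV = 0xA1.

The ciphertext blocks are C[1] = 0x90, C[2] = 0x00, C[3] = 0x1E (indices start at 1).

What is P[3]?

CBC decryption: P_i = D(K, C_i) ⊕ C_{i−1}, with C_{0} = IV.
P[3]: D(K, 0x1E) = 0xFE; 0xFE ⊕ 0x00 = 0xFE.

P[3] = 0xFE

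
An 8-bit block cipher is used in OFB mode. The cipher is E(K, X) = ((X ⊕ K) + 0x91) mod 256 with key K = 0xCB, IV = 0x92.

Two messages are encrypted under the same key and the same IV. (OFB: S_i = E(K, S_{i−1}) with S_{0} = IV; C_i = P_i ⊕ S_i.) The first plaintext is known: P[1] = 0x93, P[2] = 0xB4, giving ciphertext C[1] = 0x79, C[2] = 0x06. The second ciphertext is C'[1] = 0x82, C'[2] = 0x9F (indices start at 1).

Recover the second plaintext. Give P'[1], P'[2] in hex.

In OFB with a reused IV, both messages share the same keystream S_i, so C_i ⊕ C'_i = P_i ⊕ P'_i and thus P'_i = P_i ⊕ C_i ⊕ C'_i.
P'[1]: 0x93 ⊕ 0x79 ⊕ 0x82 = 0x68.
P'[2]: 0xB4 ⊕ 0x06 ⊕ 0x9F = 0x2D.

P'[1] = 0x68, P'[2] = 0x2D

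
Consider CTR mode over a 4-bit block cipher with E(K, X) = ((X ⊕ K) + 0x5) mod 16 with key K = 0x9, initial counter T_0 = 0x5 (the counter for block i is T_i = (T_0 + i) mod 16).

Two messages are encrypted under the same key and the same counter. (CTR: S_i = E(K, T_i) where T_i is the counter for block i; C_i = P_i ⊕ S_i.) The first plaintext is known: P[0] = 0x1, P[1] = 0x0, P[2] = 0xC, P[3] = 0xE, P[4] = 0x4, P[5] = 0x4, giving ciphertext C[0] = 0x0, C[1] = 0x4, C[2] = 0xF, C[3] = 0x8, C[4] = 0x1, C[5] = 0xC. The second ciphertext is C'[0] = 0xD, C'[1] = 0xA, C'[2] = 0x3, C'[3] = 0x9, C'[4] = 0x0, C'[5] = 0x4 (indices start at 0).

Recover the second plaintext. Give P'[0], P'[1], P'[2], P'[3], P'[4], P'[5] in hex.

In CTR with a reused counter, both messages share the same keystream S_i, so C_i ⊕ C'_i = P_i ⊕ P'_i and thus P'_i = P_i ⊕ C_i ⊕ C'_i.
P'[0]: 0x1 ⊕ 0x0 ⊕ 0xD = 0xC.
P'[1]: 0x0 ⊕ 0x4 ⊕ 0xA = 0xE.
P'[2]: 0xC ⊕ 0xF ⊕ 0x3 = 0x0.
P'[3]: 0xE ⊕ 0x8 ⊕ 0x9 = 0xF.
P'[4]: 0x4 ⊕ 0x1 ⊕ 0x0 = 0x5.
P'[5]: 0x4 ⊕ 0xC ⊕ 0x4 = 0xC.

P'[0] = 0xC, P'[1] = 0xE, P'[2] = 0x0, P'[3] = 0xF, P'[4] = 0x5, P'[5] = 0xC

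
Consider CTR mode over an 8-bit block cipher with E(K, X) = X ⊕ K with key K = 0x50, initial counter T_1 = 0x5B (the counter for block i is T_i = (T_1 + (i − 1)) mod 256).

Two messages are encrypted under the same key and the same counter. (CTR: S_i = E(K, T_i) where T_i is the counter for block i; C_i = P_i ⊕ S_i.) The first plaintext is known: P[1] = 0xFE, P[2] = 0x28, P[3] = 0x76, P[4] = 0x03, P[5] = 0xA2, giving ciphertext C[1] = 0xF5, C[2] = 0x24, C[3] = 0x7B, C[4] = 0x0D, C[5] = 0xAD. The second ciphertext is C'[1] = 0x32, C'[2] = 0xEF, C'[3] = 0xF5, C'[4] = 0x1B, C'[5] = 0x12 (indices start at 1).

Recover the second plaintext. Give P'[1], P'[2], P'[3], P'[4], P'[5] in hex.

P'[1] = 0x39, P'[2] = 0xE3, P'[3] = 0xF8, P'[4] = 0x15, P'[5] = 0x1D

In CTR with a reused counter, both messages share the same keystream S_i, so C_i ⊕ C'_i = P_i ⊕ P'_i and thus P'_i = P_i ⊕ C_i ⊕ C'_i.
P'[1]: 0xFE ⊕ 0xF5 ⊕ 0x32 = 0x39.
P'[2]: 0x28 ⊕ 0x24 ⊕ 0xEF = 0xE3.
P'[3]: 0x76 ⊕ 0x7B ⊕ 0xF5 = 0xF8.
P'[4]: 0x03 ⊕ 0x0D ⊕ 0x1B = 0x15.
P'[5]: 0xA2 ⊕ 0xAD ⊕ 0x12 = 0x1D.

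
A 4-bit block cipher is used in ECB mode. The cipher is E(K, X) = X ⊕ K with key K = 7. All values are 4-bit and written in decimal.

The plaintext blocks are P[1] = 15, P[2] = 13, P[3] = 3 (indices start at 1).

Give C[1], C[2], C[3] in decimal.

C[1] = 8, C[2] = 10, C[3] = 4

ECB encryption: C_i = E(K, P_i).
C[1]: E(K, 15) = 8.
C[2]: E(K, 13) = 10.
C[3]: E(K, 3) = 4.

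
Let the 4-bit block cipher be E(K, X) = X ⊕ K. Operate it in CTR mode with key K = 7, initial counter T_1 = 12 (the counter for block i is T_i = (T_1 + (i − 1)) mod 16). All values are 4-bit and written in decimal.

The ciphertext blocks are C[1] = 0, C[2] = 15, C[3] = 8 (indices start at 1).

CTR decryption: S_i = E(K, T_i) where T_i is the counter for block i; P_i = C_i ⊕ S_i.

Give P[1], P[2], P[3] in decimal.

P[1]: T = 12, S = E(K, T) = 11; 0 ⊕ 11 = 11.
P[2]: T = 13, S = E(K, T) = 10; 15 ⊕ 10 = 5.
P[3]: T = 14, S = E(K, T) = 9; 8 ⊕ 9 = 1.

P[1] = 11, P[2] = 5, P[3] = 1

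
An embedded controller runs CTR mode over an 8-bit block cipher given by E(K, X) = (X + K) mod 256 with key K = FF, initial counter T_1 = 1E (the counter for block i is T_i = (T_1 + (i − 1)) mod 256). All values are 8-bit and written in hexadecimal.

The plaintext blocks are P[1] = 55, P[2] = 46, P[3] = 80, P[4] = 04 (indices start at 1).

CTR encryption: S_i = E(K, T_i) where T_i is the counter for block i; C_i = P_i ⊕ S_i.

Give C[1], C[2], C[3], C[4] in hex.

C[1]: T = 1E, S = E(K, T) = 1D; 55 ⊕ 1D = 48.
C[2]: T = 1F, S = E(K, T) = 1E; 46 ⊕ 1E = 58.
C[3]: T = 20, S = E(K, T) = 1F; 80 ⊕ 1F = 9F.
C[4]: T = 21, S = E(K, T) = 20; 04 ⊕ 20 = 24.

C[1] = 48, C[2] = 58, C[3] = 9F, C[4] = 24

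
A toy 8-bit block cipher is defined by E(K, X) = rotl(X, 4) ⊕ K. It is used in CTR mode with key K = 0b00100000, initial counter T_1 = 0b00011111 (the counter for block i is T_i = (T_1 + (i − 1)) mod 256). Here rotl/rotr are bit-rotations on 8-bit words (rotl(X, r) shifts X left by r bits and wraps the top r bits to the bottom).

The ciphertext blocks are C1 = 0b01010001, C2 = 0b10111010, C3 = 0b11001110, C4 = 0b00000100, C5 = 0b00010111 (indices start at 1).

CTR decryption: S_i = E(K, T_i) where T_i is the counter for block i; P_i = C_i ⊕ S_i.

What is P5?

P5 = 0b00000101

P5: T = 0b00100011, S = E(K, T) = 0b00010010; 0b00010111 ⊕ 0b00010010 = 0b00000101.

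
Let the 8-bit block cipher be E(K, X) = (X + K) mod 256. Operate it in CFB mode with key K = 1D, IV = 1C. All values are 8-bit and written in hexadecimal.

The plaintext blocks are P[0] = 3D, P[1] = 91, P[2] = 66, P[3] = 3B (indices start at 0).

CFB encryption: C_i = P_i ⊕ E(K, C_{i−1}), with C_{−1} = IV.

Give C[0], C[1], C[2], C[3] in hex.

C[0]: E(K, 1C) = 39; 3D ⊕ 39 = 04.
C[1]: E(K, 04) = 21; 91 ⊕ 21 = B0.
C[2]: E(K, B0) = CD; 66 ⊕ CD = AB.
C[3]: E(K, AB) = C8; 3B ⊕ C8 = F3.

C[0] = 04, C[1] = B0, C[2] = AB, C[3] = F3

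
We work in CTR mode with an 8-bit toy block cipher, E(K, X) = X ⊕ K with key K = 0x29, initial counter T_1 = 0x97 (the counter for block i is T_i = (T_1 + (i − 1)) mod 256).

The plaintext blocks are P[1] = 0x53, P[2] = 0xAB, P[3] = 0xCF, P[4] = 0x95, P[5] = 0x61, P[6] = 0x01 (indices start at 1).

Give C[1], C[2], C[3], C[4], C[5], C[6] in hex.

CTR encryption: S_i = E(K, T_i) where T_i is the counter for block i; C_i = P_i ⊕ S_i.
C[1]: T = 0x97, S = E(K, T) = 0xBE; 0x53 ⊕ 0xBE = 0xED.
C[2]: T = 0x98, S = E(K, T) = 0xB1; 0xAB ⊕ 0xB1 = 0x1A.
C[3]: T = 0x99, S = E(K, T) = 0xB0; 0xCF ⊕ 0xB0 = 0x7F.
C[4]: T = 0x9A, S = E(K, T) = 0xB3; 0x95 ⊕ 0xB3 = 0x26.
C[5]: T = 0x9B, S = E(K, T) = 0xB2; 0x61 ⊕ 0xB2 = 0xD3.
C[6]: T = 0x9C, S = E(K, T) = 0xB5; 0x01 ⊕ 0xB5 = 0xB4.

C[1] = 0xED, C[2] = 0x1A, C[3] = 0x7F, C[4] = 0x26, C[5] = 0xD3, C[6] = 0xB4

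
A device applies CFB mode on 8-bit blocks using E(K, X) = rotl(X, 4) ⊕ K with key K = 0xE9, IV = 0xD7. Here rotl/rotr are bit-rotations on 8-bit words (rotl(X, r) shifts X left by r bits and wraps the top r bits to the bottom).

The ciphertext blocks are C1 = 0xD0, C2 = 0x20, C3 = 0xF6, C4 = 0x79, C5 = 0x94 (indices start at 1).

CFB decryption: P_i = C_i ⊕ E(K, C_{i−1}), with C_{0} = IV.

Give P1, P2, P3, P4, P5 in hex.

P1 = 0x44, P2 = 0xC4, P3 = 0x1D, P4 = 0xFF, P5 = 0xEA

P1: E(K, 0xD7) = 0x94; 0xD0 ⊕ 0x94 = 0x44.
P2: E(K, 0xD0) = 0xE4; 0x20 ⊕ 0xE4 = 0xC4.
P3: E(K, 0x20) = 0xEB; 0xF6 ⊕ 0xEB = 0x1D.
P4: E(K, 0xF6) = 0x86; 0x79 ⊕ 0x86 = 0xFF.
P5: E(K, 0x79) = 0x7E; 0x94 ⊕ 0x7E = 0xEA.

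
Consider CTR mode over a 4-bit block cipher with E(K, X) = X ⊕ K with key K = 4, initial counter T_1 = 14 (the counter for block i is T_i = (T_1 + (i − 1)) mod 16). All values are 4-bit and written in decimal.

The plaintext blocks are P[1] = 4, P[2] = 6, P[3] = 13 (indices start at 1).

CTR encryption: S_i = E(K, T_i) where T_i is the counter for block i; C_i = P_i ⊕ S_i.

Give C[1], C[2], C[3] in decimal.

C[1]: T = 14, S = E(K, T) = 10; 4 ⊕ 10 = 14.
C[2]: T = 15, S = E(K, T) = 11; 6 ⊕ 11 = 13.
C[3]: T = 0, S = E(K, T) = 4; 13 ⊕ 4 = 9.

C[1] = 14, C[2] = 13, C[3] = 9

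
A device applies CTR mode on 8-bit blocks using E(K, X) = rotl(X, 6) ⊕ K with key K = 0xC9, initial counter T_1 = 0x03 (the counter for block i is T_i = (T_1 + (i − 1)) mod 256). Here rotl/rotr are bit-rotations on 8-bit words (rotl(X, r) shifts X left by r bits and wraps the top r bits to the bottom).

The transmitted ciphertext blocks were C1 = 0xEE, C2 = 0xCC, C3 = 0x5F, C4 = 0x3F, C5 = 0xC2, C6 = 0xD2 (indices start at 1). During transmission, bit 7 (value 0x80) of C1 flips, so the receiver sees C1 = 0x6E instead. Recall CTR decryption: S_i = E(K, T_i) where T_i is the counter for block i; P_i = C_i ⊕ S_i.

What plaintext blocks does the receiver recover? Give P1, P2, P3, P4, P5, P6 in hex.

Only C1 changed, to 0x6E. In CTR, a change in C_i flips the same bit in P_i only; the keystream is unaffected. Decrypting the received ciphertext:
P1: T = 0x03, S = E(K, T) = 0x09; 0x6E ⊕ 0x09 = 0x67.
P2: T = 0x04, S = E(K, T) = 0xC8; 0xCC ⊕ 0xC8 = 0x04.
P3: T = 0x05, S = E(K, T) = 0x88; 0x5F ⊕ 0x88 = 0xD7.
P4: T = 0x06, S = E(K, T) = 0x48; 0x3F ⊕ 0x48 = 0x77.
P5: T = 0x07, S = E(K, T) = 0x08; 0xC2 ⊕ 0x08 = 0xCA.
P6: T = 0x08, S = E(K, T) = 0xCB; 0xD2 ⊕ 0xCB = 0x19.
Blocks that differ from the original plaintext: P1.

P1 = 0x67, P2 = 0x04, P3 = 0xD7, P4 = 0x77, P5 = 0xCA, P6 = 0x19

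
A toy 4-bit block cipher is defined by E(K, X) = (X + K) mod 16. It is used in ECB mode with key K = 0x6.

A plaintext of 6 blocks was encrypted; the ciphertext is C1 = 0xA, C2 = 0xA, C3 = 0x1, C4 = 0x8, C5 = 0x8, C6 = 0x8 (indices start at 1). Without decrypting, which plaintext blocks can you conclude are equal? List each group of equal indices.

P1 = P2; P4 = P5 = P6

ECB encrypts each block independently with the same key, so equal ciphertext blocks imply equal plaintext blocks.
C1 = C2 = 0xA, so P1 = P2.
C4 = C5 = C6 = 0x8, so P4 = P5 = P6.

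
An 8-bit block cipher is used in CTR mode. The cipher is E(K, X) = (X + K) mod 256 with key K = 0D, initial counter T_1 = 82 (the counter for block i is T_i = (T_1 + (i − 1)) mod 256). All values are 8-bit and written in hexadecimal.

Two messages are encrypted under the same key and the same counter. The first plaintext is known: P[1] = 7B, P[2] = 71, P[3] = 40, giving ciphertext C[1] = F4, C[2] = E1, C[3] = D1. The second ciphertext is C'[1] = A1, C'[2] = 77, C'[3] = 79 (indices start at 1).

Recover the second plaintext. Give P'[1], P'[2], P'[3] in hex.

P'[1] = 2E, P'[2] = E7, P'[3] = E8

In CTR with a reused counter, both messages share the same keystream S_i, so C_i ⊕ C'_i = P_i ⊕ P'_i and thus P'_i = P_i ⊕ C_i ⊕ C'_i.
P'[1]: 7B ⊕ F4 ⊕ A1 = 2E.
P'[2]: 71 ⊕ E1 ⊕ 77 = E7.
P'[3]: 40 ⊕ D1 ⊕ 79 = E8.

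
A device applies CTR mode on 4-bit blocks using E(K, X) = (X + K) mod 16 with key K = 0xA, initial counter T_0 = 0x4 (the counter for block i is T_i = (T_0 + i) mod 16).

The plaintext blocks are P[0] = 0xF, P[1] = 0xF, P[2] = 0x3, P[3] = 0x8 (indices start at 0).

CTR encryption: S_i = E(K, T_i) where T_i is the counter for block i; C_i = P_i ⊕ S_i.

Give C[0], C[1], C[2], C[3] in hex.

C[0]: T = 0x4, S = E(K, T) = 0xE; 0xF ⊕ 0xE = 0x1.
C[1]: T = 0x5, S = E(K, T) = 0xF; 0xF ⊕ 0xF = 0x0.
C[2]: T = 0x6, S = E(K, T) = 0x0; 0x3 ⊕ 0x0 = 0x3.
C[3]: T = 0x7, S = E(K, T) = 0x1; 0x8 ⊕ 0x1 = 0x9.

C[0] = 0x1, C[1] = 0x0, C[2] = 0x3, C[3] = 0x9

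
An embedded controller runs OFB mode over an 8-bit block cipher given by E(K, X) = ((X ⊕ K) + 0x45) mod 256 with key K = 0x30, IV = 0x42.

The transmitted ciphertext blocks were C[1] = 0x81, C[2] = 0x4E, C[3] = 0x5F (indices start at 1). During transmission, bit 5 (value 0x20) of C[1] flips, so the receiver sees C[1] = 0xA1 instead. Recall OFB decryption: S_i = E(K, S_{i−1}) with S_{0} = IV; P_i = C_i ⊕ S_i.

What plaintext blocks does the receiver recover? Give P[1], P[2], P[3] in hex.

P[1] = 0x16, P[2] = 0x82, P[3] = 0x1E

Only C[1] changed, to 0xA1. In OFB, a change in C_i flips the same bit in P_i only; the keystream is unaffected. Decrypting the received ciphertext:
P[1]: S = E(K, 0x42) = 0xB7; 0xA1 ⊕ 0xB7 = 0x16.
P[2]: S = E(K, 0xB7) = 0xCC; 0x4E ⊕ 0xCC = 0x82.
P[3]: S = E(K, 0xCC) = 0x41; 0x5F ⊕ 0x41 = 0x1E.
Blocks that differ from the original plaintext: P[1].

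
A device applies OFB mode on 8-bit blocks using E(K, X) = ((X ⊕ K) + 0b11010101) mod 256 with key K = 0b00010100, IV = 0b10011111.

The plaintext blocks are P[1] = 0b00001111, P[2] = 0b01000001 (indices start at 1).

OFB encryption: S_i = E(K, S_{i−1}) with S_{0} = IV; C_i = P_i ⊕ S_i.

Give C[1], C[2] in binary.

C[1] = 0b01101111, C[2] = 0b00001000

C[1]: S = E(K, 0b10011111) = 0b01100000; 0b00001111 ⊕ 0b01100000 = 0b01101111.
C[2]: S = E(K, 0b01100000) = 0b01001001; 0b01000001 ⊕ 0b01001001 = 0b00001000.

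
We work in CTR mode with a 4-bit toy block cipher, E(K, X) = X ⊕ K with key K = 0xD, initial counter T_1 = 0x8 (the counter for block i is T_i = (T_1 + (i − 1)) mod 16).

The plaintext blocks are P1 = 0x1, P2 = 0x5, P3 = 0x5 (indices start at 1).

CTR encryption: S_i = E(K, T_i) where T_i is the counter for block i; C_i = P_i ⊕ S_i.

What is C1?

C1: T = 0x8, S = E(K, T) = 0x5; 0x1 ⊕ 0x5 = 0x4.

C1 = 0x4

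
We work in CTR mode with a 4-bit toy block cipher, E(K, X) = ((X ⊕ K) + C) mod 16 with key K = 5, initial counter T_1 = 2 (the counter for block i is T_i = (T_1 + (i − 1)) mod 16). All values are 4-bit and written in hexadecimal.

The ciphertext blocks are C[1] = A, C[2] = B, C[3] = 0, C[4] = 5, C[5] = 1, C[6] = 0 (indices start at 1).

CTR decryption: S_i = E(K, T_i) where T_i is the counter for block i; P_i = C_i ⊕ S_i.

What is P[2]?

P[2]: T = 3, S = E(K, T) = 2; B ⊕ 2 = 9.

P[2] = 9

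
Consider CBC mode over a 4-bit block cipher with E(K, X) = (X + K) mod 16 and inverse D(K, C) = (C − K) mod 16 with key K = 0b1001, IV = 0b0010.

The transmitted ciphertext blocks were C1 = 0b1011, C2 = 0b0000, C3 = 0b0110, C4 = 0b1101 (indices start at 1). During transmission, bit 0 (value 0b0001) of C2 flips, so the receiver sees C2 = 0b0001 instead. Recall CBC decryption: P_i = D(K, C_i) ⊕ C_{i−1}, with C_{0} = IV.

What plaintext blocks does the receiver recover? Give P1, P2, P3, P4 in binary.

Only C2 changed, to 0b0001. In CBC, a change in C_i garbles P_i and flips the same bit in P_{i+1}. Decrypting the received ciphertext:
P1: D(K, 0b1011) = 0b0010; 0b0010 ⊕ 0b0010 = 0b0000.
P2: D(K, 0b0001) = 0b1000; 0b1000 ⊕ 0b1011 = 0b0011.
P3: D(K, 0b0110) = 0b1101; 0b1101 ⊕ 0b0001 = 0b1100.
P4: D(K, 0b1101) = 0b0100; 0b0100 ⊕ 0b0110 = 0b0010.
Blocks that differ from the original plaintext: P2, P3.

P1 = 0b0000, P2 = 0b0011, P3 = 0b1100, P4 = 0b0010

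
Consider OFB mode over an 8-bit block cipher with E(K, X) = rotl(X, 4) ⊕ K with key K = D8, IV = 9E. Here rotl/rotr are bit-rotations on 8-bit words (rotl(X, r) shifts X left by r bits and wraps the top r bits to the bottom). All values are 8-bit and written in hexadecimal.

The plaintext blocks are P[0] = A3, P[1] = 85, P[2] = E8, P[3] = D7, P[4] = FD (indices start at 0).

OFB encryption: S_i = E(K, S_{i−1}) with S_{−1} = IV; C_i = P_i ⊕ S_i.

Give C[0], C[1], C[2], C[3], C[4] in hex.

C[0]: S = E(K, 9E) = 31; A3 ⊕ 31 = 92.
C[1]: S = E(K, 31) = CB; 85 ⊕ CB = 4E.
C[2]: S = E(K, CB) = 64; E8 ⊕ 64 = 8C.
C[3]: S = E(K, 64) = 9E; D7 ⊕ 9E = 49.
C[4]: S = E(K, 9E) = 31; FD ⊕ 31 = CC.

C[0] = 92, C[1] = 4E, C[2] = 8C, C[3] = 49, C[4] = CC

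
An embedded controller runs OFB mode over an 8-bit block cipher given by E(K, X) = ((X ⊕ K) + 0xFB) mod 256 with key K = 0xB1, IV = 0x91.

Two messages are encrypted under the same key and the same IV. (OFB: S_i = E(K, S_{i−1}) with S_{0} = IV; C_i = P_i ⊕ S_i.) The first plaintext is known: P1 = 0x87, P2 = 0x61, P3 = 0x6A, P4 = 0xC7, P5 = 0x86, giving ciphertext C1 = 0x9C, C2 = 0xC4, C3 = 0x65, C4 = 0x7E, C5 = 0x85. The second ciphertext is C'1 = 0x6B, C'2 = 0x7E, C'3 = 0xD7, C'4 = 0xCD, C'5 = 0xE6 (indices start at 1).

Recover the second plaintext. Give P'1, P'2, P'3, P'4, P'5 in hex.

In OFB with a reused IV, both messages share the same keystream S_i, so C_i ⊕ C'_i = P_i ⊕ P'_i and thus P'_i = P_i ⊕ C_i ⊕ C'_i.
P'1: 0x87 ⊕ 0x9C ⊕ 0x6B = 0x70.
P'2: 0x61 ⊕ 0xC4 ⊕ 0x7E = 0xDB.
P'3: 0x6A ⊕ 0x65 ⊕ 0xD7 = 0xD8.
P'4: 0xC7 ⊕ 0x7E ⊕ 0xCD = 0x74.
P'5: 0x86 ⊕ 0x85 ⊕ 0xE6 = 0xE5.

P'1 = 0x70, P'2 = 0xDB, P'3 = 0xD8, P'4 = 0x74, P'5 = 0xE5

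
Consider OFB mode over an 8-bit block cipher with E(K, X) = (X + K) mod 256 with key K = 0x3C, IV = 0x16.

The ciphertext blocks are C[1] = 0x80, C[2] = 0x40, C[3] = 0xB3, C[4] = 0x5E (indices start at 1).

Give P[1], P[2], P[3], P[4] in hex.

OFB decryption: S_i = E(K, S_{i−1}) with S_{0} = IV; P_i = C_i ⊕ S_i.
P[1]: S = E(K, 0x16) = 0x52; 0x80 ⊕ 0x52 = 0xD2.
P[2]: S = E(K, 0x52) = 0x8E; 0x40 ⊕ 0x8E = 0xCE.
P[3]: S = E(K, 0x8E) = 0xCA; 0xB3 ⊕ 0xCA = 0x79.
P[4]: S = E(K, 0xCA) = 0x06; 0x5E ⊕ 0x06 = 0x58.

P[1] = 0xD2, P[2] = 0xCE, P[3] = 0x79, P[4] = 0x58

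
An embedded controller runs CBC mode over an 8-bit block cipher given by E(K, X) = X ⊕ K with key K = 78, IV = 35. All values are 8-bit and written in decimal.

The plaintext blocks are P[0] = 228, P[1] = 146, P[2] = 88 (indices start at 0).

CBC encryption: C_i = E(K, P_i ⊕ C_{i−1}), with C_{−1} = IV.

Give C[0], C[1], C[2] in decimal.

C[0] = 137, C[1] = 85, C[2] = 67

C[0]: P[0] ⊕ 35 = 199; E(K, 199) = 137.
C[1]: P[1] ⊕ 137 = 27; E(K, 27) = 85.
C[2]: P[2] ⊕ 85 = 13; E(K, 13) = 67.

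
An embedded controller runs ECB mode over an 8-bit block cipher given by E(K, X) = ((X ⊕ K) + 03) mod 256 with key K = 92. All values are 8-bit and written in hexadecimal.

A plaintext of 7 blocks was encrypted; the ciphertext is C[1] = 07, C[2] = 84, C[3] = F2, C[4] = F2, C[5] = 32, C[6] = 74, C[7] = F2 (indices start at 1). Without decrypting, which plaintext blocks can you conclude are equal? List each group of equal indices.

P[3] = P[4] = P[7]

ECB encrypts each block independently with the same key, so equal ciphertext blocks imply equal plaintext blocks.
C[3] = C[4] = C[7] = F2, so P[3] = P[4] = P[7].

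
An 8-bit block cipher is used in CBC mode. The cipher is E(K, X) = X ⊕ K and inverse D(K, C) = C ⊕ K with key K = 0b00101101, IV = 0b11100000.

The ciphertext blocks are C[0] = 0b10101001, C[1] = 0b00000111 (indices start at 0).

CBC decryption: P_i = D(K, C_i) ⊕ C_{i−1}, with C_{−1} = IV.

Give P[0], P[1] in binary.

P[0] = 0b01100100, P[1] = 0b10000011

P[0]: D(K, 0b10101001) = 0b10000100; 0b10000100 ⊕ 0b11100000 = 0b01100100.
P[1]: D(K, 0b00000111) = 0b00101010; 0b00101010 ⊕ 0b10101001 = 0b10000011.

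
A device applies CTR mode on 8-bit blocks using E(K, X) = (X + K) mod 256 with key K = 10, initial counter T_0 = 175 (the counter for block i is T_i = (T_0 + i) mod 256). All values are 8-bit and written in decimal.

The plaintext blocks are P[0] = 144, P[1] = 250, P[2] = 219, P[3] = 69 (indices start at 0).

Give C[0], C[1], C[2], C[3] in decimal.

C[0] = 41, C[1] = 64, C[2] = 96, C[3] = 249

CTR encryption: S_i = E(K, T_i) where T_i is the counter for block i; C_i = P_i ⊕ S_i.
C[0]: T = 175, S = E(K, T) = 185; 144 ⊕ 185 = 41.
C[1]: T = 176, S = E(K, T) = 186; 250 ⊕ 186 = 64.
C[2]: T = 177, S = E(K, T) = 187; 219 ⊕ 187 = 96.
C[3]: T = 178, S = E(K, T) = 188; 69 ⊕ 188 = 249.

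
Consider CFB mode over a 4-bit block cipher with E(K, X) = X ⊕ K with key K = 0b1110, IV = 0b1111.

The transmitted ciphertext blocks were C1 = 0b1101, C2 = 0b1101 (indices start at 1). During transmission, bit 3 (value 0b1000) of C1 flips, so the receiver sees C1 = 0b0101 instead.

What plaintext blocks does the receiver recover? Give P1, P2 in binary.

P1 = 0b0100, P2 = 0b0110

CFB decryption: P_i = C_i ⊕ E(K, C_{i−1}), with C_{0} = IV.
Only C1 changed, to 0b0101. In CFB, a change in C_i flips the same bit in P_i and garbles P_{i+1}. Decrypting the received ciphertext:
P1: E(K, 0b1111) = 0b0001; 0b0101 ⊕ 0b0001 = 0b0100.
P2: E(K, 0b0101) = 0b1011; 0b1101 ⊕ 0b1011 = 0b0110.
Blocks that differ from the original plaintext: P1, P2.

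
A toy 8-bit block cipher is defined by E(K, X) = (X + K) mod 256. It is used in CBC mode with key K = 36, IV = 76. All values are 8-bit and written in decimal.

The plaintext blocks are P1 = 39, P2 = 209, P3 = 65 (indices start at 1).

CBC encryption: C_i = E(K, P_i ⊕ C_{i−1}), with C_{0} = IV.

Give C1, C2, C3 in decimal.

C1 = 143, C2 = 130, C3 = 231

C1: P1 ⊕ 76 = 107; E(K, 107) = 143.
C2: P2 ⊕ 143 = 94; E(K, 94) = 130.
C3: P3 ⊕ 130 = 195; E(K, 195) = 231.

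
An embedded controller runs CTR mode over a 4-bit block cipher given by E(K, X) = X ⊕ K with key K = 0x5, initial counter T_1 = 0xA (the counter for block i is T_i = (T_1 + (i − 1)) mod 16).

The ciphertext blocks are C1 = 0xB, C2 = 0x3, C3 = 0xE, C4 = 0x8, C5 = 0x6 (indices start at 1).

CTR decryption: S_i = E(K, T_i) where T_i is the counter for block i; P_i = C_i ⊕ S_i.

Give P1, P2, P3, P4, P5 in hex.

P1 = 0x4, P2 = 0xD, P3 = 0x7, P4 = 0x0, P5 = 0xD

P1: T = 0xA, S = E(K, T) = 0xF; 0xB ⊕ 0xF = 0x4.
P2: T = 0xB, S = E(K, T) = 0xE; 0x3 ⊕ 0xE = 0xD.
P3: T = 0xC, S = E(K, T) = 0x9; 0xE ⊕ 0x9 = 0x7.
P4: T = 0xD, S = E(K, T) = 0x8; 0x8 ⊕ 0x8 = 0x0.
P5: T = 0xE, S = E(K, T) = 0xB; 0x6 ⊕ 0xB = 0xD.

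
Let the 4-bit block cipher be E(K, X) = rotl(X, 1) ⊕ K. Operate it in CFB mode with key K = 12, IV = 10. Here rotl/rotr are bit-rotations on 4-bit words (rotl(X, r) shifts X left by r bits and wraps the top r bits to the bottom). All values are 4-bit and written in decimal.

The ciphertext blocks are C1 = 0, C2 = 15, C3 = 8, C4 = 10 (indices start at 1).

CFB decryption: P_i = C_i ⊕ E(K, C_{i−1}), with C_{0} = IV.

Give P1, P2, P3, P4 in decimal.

P1 = 9, P2 = 3, P3 = 11, P4 = 7

P1: E(K, 10) = 9; 0 ⊕ 9 = 9.
P2: E(K, 0) = 12; 15 ⊕ 12 = 3.
P3: E(K, 15) = 3; 8 ⊕ 3 = 11.
P4: E(K, 8) = 13; 10 ⊕ 13 = 7.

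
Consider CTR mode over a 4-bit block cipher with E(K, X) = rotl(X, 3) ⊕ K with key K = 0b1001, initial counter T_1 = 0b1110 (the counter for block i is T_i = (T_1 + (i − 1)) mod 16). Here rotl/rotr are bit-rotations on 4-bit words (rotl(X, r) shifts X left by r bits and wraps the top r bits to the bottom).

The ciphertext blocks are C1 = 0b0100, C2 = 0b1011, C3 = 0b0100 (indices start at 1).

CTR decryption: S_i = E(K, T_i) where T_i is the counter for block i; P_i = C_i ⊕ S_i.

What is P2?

P2 = 0b1101

P2: T = 0b1111, S = E(K, T) = 0b0110; 0b1011 ⊕ 0b0110 = 0b1101.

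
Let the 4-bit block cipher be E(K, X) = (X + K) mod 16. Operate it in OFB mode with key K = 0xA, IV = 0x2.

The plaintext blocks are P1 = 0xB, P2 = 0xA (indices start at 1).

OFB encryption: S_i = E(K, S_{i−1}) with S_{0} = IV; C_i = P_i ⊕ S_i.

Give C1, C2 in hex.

C1 = 0x7, C2 = 0xC

C1: S = E(K, 0x2) = 0xC; 0xB ⊕ 0xC = 0x7.
C2: S = E(K, 0xC) = 0x6; 0xA ⊕ 0x6 = 0xC.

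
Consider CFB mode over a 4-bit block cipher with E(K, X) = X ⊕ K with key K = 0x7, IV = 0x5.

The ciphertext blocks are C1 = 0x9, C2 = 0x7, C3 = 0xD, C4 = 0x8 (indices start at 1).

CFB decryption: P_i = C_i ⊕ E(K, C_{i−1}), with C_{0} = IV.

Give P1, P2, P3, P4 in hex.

P1: E(K, 0x5) = 0x2; 0x9 ⊕ 0x2 = 0xB.
P2: E(K, 0x9) = 0xE; 0x7 ⊕ 0xE = 0x9.
P3: E(K, 0x7) = 0x0; 0xD ⊕ 0x0 = 0xD.
P4: E(K, 0xD) = 0xA; 0x8 ⊕ 0xA = 0x2.

P1 = 0xB, P2 = 0x9, P3 = 0xD, P4 = 0x2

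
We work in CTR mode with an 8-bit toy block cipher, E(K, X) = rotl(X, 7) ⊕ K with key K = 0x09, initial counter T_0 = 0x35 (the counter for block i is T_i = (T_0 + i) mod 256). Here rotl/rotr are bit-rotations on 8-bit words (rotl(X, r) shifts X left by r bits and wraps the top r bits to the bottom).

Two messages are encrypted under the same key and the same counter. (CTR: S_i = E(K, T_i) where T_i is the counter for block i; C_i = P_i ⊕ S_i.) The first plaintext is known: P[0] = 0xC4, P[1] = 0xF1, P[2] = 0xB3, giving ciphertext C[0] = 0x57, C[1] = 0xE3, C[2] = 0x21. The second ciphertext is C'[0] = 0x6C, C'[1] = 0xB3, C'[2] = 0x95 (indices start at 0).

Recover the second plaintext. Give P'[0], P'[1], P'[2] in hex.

In CTR with a reused counter, both messages share the same keystream S_i, so C_i ⊕ C'_i = P_i ⊕ P'_i and thus P'_i = P_i ⊕ C_i ⊕ C'_i.
P'[0]: 0xC4 ⊕ 0x57 ⊕ 0x6C = 0xFF.
P'[1]: 0xF1 ⊕ 0xE3 ⊕ 0xB3 = 0xA1.
P'[2]: 0xB3 ⊕ 0x21 ⊕ 0x95 = 0x07.

P'[0] = 0xFF, P'[1] = 0xA1, P'[2] = 0x07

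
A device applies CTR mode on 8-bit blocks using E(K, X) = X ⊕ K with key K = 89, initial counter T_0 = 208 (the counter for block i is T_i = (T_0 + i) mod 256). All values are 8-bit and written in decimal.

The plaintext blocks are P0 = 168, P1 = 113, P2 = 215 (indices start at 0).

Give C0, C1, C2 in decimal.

C0 = 33, C1 = 249, C2 = 92

CTR encryption: S_i = E(K, T_i) where T_i is the counter for block i; C_i = P_i ⊕ S_i.
C0: T = 208, S = E(K, T) = 137; 168 ⊕ 137 = 33.
C1: T = 209, S = E(K, T) = 136; 113 ⊕ 136 = 249.
C2: T = 210, S = E(K, T) = 139; 215 ⊕ 139 = 92.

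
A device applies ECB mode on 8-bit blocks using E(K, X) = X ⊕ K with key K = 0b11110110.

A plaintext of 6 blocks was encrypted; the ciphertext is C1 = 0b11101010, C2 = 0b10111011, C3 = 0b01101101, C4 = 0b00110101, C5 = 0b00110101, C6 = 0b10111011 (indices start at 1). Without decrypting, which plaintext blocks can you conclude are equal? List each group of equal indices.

P2 = P6; P4 = P5

ECB encrypts each block independently with the same key, so equal ciphertext blocks imply equal plaintext blocks.
C2 = C6 = 0b10111011, so P2 = P6.
C4 = C5 = 0b00110101, so P4 = P5.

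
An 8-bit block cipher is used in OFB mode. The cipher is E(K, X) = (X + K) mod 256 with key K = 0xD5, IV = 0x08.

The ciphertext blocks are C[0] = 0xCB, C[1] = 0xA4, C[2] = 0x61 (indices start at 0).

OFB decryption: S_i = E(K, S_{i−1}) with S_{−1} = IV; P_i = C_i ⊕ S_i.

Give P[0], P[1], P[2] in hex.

P[0] = 0x16, P[1] = 0x16, P[2] = 0xE6

P[0]: S = E(K, 0x08) = 0xDD; 0xCB ⊕ 0xDD = 0x16.
P[1]: S = E(K, 0xDD) = 0xB2; 0xA4 ⊕ 0xB2 = 0x16.
P[2]: S = E(K, 0xB2) = 0x87; 0x61 ⊕ 0x87 = 0xE6.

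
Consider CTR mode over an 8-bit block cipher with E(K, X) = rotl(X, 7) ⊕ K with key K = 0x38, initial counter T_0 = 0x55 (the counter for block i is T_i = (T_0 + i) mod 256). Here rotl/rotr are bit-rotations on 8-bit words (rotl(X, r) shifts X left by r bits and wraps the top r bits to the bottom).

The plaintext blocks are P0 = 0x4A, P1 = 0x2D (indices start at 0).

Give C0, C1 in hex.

CTR encryption: S_i = E(K, T_i) where T_i is the counter for block i; C_i = P_i ⊕ S_i.
C0: T = 0x55, S = E(K, T) = 0x92; 0x4A ⊕ 0x92 = 0xD8.
C1: T = 0x56, S = E(K, T) = 0x13; 0x2D ⊕ 0x13 = 0x3E.

C0 = 0xD8, C1 = 0x3E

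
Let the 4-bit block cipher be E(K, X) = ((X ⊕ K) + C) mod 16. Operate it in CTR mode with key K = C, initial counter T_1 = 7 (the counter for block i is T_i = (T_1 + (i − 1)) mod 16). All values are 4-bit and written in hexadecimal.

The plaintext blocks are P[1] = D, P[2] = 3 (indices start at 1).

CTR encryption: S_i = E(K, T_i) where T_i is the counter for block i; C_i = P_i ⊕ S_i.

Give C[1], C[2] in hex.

C[1]: T = 7, S = E(K, T) = 7; D ⊕ 7 = A.
C[2]: T = 8, S = E(K, T) = 0; 3 ⊕ 0 = 3.

C[1] = A, C[2] = 3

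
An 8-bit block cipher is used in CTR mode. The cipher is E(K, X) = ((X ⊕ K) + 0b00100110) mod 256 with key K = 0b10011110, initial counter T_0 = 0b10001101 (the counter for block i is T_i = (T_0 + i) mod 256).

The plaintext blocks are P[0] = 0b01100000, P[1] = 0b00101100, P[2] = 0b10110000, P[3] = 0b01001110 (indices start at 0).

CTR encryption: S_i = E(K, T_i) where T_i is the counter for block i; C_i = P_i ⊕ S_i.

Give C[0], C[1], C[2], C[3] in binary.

C[0]: T = 0b10001101, S = E(K, T) = 0b00111001; 0b01100000 ⊕ 0b00111001 = 0b01011001.
C[1]: T = 0b10001110, S = E(K, T) = 0b00110110; 0b00101100 ⊕ 0b00110110 = 0b00011010.
C[2]: T = 0b10001111, S = E(K, T) = 0b00110111; 0b10110000 ⊕ 0b00110111 = 0b10000111.
C[3]: T = 0b10010000, S = E(K, T) = 0b00110100; 0b01001110 ⊕ 0b00110100 = 0b01111010.

C[0] = 0b01011001, C[1] = 0b00011010, C[2] = 0b10000111, C[3] = 0b01111010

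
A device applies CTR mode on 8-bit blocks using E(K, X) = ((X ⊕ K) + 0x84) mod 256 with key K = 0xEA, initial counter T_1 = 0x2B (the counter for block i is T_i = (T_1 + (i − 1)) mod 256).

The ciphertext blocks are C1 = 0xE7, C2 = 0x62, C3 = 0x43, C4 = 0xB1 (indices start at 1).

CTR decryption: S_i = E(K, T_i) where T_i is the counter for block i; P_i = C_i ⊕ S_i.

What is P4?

P4: T = 0x2E, S = E(K, T) = 0x48; 0xB1 ⊕ 0x48 = 0xF9.

P4 = 0xF9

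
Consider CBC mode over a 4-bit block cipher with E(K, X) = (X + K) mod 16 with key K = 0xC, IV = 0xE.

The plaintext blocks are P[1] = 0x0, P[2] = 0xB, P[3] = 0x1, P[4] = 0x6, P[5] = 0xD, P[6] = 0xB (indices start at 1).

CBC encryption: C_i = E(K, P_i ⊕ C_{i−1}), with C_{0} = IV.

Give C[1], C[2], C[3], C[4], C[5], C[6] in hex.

C[1] = 0xA, C[2] = 0xD, C[3] = 0x8, C[4] = 0xA, C[5] = 0x3, C[6] = 0x4

C[1]: P[1] ⊕ 0xE = 0xE; E(K, 0xE) = 0xA.
C[2]: P[2] ⊕ 0xA = 0x1; E(K, 0x1) = 0xD.
C[3]: P[3] ⊕ 0xD = 0xC; E(K, 0xC) = 0x8.
C[4]: P[4] ⊕ 0x8 = 0xE; E(K, 0xE) = 0xA.
C[5]: P[5] ⊕ 0xA = 0x7; E(K, 0x7) = 0x3.
C[6]: P[6] ⊕ 0x3 = 0x8; E(K, 0x8) = 0x4.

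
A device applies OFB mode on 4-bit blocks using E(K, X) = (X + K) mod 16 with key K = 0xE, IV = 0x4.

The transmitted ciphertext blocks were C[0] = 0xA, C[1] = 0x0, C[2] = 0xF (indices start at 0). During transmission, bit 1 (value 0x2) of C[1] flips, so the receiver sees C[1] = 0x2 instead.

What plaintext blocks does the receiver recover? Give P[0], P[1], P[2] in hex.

P[0] = 0x8, P[1] = 0x2, P[2] = 0x1

OFB decryption: S_i = E(K, S_{i−1}) with S_{−1} = IV; P_i = C_i ⊕ S_i.
Only C[1] changed, to 0x2. In OFB, a change in C_i flips the same bit in P_i only; the keystream is unaffected. Decrypting the received ciphertext:
P[0]: S = E(K, 0x4) = 0x2; 0xA ⊕ 0x2 = 0x8.
P[1]: S = E(K, 0x2) = 0x0; 0x2 ⊕ 0x0 = 0x2.
P[2]: S = E(K, 0x0) = 0xE; 0xF ⊕ 0xE = 0x1.
Blocks that differ from the original plaintext: P[1].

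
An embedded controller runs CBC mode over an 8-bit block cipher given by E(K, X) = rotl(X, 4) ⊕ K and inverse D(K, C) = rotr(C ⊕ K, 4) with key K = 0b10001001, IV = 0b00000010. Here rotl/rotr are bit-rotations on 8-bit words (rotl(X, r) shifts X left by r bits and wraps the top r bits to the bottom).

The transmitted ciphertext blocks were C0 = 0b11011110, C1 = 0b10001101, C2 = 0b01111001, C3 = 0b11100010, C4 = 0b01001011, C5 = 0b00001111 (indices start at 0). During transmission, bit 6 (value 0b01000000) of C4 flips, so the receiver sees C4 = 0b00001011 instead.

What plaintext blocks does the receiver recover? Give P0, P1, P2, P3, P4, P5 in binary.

P0 = 0b01110111, P1 = 0b10011110, P2 = 0b10000010, P3 = 0b11001111, P4 = 0b11001010, P5 = 0b01100011

CBC decryption: P_i = D(K, C_i) ⊕ C_{i−1}, with C_{−1} = IV.
Only C4 changed, to 0b00001011. In CBC, a change in C_i garbles P_i and flips the same bit in P_{i+1}. Decrypting the received ciphertext:
P0: D(K, 0b11011110) = 0b01110101; 0b01110101 ⊕ 0b00000010 = 0b01110111.
P1: D(K, 0b10001101) = 0b01000000; 0b01000000 ⊕ 0b11011110 = 0b10011110.
P2: D(K, 0b01111001) = 0b00001111; 0b00001111 ⊕ 0b10001101 = 0b10000010.
P3: D(K, 0b11100010) = 0b10110110; 0b10110110 ⊕ 0b01111001 = 0b11001111.
P4: D(K, 0b00001011) = 0b00101000; 0b00101000 ⊕ 0b11100010 = 0b11001010.
P5: D(K, 0b00001111) = 0b01101000; 0b01101000 ⊕ 0b00001011 = 0b01100011.
Blocks that differ from the original plaintext: P4, P5.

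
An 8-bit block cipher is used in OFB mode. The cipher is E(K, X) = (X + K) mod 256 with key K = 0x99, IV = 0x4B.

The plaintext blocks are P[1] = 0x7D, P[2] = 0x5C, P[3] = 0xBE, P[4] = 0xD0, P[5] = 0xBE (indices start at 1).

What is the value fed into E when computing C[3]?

OFB encryption: S_i = E(K, S_{i−1}) with S_{0} = IV; C_i = P_i ⊕ S_i.
C[1]: S = E(K, 0x4B) = 0xE4; 0x7D ⊕ 0xE4 = 0x99.
C[2]: S = E(K, 0xE4) = 0x7D; 0x5C ⊕ 0x7D = 0x21.
C[3]: S = E(K, 0x7D) = 0x16; 0xBE ⊕ 0x16 = 0xA8.
So the input to E for block [3] is 0x7D.

0x7D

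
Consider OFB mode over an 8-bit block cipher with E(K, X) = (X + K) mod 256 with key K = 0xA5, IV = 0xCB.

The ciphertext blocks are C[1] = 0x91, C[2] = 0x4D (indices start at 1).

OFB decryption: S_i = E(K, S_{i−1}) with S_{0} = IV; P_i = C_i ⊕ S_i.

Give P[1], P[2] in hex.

P[1] = 0xE1, P[2] = 0x58

P[1]: S = E(K, 0xCB) = 0x70; 0x91 ⊕ 0x70 = 0xE1.
P[2]: S = E(K, 0x70) = 0x15; 0x4D ⊕ 0x15 = 0x58.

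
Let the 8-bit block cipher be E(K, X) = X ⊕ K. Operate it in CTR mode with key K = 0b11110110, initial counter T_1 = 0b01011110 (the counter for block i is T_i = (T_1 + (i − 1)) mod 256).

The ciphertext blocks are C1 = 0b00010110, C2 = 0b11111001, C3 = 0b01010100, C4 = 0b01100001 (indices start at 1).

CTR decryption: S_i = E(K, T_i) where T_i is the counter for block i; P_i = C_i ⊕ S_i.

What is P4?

P4: T = 0b01100001, S = E(K, T) = 0b10010111; 0b01100001 ⊕ 0b10010111 = 0b11110110.

P4 = 0b11110110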